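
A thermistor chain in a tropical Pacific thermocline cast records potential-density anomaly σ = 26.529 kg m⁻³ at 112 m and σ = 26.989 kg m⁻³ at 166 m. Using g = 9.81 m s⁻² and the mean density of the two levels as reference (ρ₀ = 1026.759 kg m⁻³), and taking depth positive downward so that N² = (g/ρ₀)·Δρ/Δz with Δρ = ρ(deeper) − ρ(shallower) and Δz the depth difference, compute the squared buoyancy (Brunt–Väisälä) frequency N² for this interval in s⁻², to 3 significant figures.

8.14 × 10⁻⁵ s⁻²

Δρ = 1026.989 − 1026.529 = 0.460 kg m⁻³ over Δz = 166 − 112 = 54 m.
N² = (9.81/1026.759) × (0.460/54) = 8.1389 × 10⁻⁵ s⁻² ≈ 8.14 × 10⁻⁵ s⁻².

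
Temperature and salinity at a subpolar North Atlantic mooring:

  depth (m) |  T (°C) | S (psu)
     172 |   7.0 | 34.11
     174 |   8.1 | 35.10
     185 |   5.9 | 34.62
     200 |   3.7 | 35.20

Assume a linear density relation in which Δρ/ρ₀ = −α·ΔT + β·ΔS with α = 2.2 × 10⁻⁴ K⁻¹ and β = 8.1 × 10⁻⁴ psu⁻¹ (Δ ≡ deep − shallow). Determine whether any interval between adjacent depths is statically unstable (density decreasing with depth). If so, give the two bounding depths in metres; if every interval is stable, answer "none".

none

Evaluate Δρ/ρ₀ = −αΔT + βΔS across each adjacent pair:
  172–174 m: −αΔT+βΔS = −(2.2 × 10⁻⁴)(+1.1)+(8.1 × 10⁻⁴)(+0.99) = 5.6 × 10⁻⁴ → stable
  174–185 m: −αΔT+βΔS = −(2.2 × 10⁻⁴)(-2.2)+(8.1 × 10⁻⁴)(-0.48) = 9.5 × 10⁻⁵ → stable
  185–200 m: −αΔT+βΔS = −(2.2 × 10⁻⁴)(-2.2)+(8.1 × 10⁻⁴)(+0.58) = 9.5 × 10⁻⁴ → stable
Every interval has Δρ > 0: the column is stably stratified throughout.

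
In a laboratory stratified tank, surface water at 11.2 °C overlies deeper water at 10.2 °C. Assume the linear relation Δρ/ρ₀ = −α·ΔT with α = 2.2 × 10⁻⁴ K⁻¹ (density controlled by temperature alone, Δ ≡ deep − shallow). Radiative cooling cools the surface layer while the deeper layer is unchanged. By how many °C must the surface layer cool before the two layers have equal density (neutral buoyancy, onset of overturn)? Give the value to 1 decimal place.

With temperature the only control, equal density requires T_surf′ = T_deep.
T_surf′ = 10.2 °C.
Cooling required: 11.2 − 10.2 = 1.0 °C.

1.0 °C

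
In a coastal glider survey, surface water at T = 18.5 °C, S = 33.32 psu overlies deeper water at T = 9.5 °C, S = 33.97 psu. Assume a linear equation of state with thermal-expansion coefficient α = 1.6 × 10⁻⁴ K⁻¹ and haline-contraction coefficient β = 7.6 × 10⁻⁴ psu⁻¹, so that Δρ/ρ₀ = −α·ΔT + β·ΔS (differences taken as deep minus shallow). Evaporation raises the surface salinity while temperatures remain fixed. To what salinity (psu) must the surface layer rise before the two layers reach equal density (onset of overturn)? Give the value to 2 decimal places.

Neutral buoyancy requires −α(T_deep − T_surf) + β(S_deep − S_surf′) = 0.
S_surf′ = S_deep − (α/β)·ΔT = 33.97 − (1.6 × 10⁻⁴/7.6 × 10⁻⁴)·(-9.0) = 35.8647 psu.
Increase required: 35.8647 − 33.32 = 2.5447 psu.

35.86 psu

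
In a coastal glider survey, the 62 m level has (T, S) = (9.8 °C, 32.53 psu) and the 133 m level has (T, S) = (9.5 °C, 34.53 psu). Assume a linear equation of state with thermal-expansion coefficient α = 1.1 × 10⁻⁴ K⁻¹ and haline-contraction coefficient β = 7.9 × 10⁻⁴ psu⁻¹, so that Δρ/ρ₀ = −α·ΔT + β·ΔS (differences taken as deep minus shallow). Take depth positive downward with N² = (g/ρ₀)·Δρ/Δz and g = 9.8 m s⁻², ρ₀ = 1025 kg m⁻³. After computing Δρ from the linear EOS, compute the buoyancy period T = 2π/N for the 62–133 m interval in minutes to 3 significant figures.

ΔT = -0.3 K, ΔS = +2.00 psu (deep − shallow).
Δρ/ρ₀ = −αΔT + βΔS = 3.30 × 10⁻⁵ + 1.58 × 10⁻³ = 1.613 × 10⁻³, so Δρ ≈ 1.653 kg m⁻³.
N² = (g/ρ₀)·Δρ/Δz = g·(Δρ/ρ₀)/Δz = 9.8 × 1.613 × 10⁻³ / 71 = 2.2264 × 10⁻⁴ s⁻².
N = √(2.2264 × 10⁻⁴) = 0.014921 rad s⁻¹ → T = 2π/N = 421.10 s = 7.0183 min ≈ 7.02 min.

7.02 min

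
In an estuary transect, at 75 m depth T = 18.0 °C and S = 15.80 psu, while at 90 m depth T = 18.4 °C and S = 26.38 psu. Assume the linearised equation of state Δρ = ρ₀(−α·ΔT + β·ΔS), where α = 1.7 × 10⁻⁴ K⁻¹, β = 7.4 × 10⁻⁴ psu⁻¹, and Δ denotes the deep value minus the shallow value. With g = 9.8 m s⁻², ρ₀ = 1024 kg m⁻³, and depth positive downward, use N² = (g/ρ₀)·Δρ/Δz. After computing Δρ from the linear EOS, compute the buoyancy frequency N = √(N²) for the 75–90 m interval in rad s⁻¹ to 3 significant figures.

0.0712 rad s⁻¹

ΔT = +0.4 K, ΔS = +10.58 psu (deep − shallow).
Δρ/ρ₀ = −αΔT + βΔS = -6.80 × 10⁻⁵ + 7.8292 × 10⁻³ = 7.7612 × 10⁻³, so Δρ ≈ 7.947 kg m⁻³.
N² = (g/ρ₀)·Δρ/Δz = g·(Δρ/ρ₀)/Δz = 9.8 × 7.7612 × 10⁻³ / 15 = 5.0707 × 10⁻³ s⁻².
N = √(5.0707 × 10⁻³) = 0.071209 rad s⁻¹ ≈ 0.0712 rad s⁻¹.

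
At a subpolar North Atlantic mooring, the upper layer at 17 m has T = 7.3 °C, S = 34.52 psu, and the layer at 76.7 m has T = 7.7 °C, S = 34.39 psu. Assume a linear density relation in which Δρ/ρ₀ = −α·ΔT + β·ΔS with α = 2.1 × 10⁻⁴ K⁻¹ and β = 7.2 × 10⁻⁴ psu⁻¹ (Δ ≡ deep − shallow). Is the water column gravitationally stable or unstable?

unstable

ΔT = 7.7 − 7.3 = +0.4 K and ΔS = 34.39 − 34.52 = -0.13 psu (deep − shallow).
−αΔT = -8.40 × 10⁻⁵; βΔS = -9.36 × 10⁻⁵; sum Δρ/ρ₀ = -1.776 × 10⁻⁴.
Δρ/ρ₀ < 0, so Δρ < 0: deeper water is lighter → statically unstable; the column would overturn.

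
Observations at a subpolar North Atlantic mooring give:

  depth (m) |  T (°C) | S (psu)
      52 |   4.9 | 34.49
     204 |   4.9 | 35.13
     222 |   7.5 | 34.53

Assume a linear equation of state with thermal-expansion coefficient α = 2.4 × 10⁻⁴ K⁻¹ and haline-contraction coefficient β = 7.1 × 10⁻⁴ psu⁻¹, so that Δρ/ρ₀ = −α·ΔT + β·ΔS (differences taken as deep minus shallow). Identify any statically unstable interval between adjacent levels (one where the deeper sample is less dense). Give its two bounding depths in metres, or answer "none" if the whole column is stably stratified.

Evaluate Δρ/ρ₀ = −αΔT + βΔS across each adjacent pair:
  52–204 m: −αΔT+βΔS = −(2.4 × 10⁻⁴)(+0.0)+(7.1 × 10⁻⁴)(+0.64) = 4.5 × 10⁻⁴ → stable
  204–222 m: −αΔT+βΔS = −(2.4 × 10⁻⁴)(+2.6)+(7.1 × 10⁻⁴)(-0.60) = -1.0 × 10⁻³ → UNSTABLE
The 204–222 m interval has Δρ < 0: lighter water underlies denser water.

204–222 m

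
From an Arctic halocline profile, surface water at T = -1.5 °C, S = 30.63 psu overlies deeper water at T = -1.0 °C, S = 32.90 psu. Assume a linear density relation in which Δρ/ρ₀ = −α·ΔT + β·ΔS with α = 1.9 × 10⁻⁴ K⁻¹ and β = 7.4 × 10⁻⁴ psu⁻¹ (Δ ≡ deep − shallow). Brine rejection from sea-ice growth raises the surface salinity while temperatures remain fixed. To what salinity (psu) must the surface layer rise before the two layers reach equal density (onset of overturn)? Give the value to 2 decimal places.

Neutral buoyancy requires −α(T_deep − T_surf) + β(S_deep − S_surf′) = 0.
S_surf′ = S_deep − (α/β)·ΔT = 32.90 − (1.9 × 10⁻⁴/7.4 × 10⁻⁴)·(+0.5) = 32.7716 psu.
Increase required: 32.7716 − 30.63 = 2.1416 psu.

32.77 psu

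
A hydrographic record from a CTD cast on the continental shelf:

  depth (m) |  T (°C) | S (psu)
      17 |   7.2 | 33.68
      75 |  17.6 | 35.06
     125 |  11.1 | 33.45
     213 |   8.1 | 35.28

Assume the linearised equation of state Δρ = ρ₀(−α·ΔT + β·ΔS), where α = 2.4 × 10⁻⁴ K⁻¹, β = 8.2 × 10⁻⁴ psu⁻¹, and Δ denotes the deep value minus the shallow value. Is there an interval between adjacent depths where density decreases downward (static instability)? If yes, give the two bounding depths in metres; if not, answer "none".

17–75 m

Evaluate Δρ/ρ₀ = −αΔT + βΔS across each adjacent pair:
  17–75 m: −αΔT+βΔS = −(2.4 × 10⁻⁴)(+10.4)+(8.2 × 10⁻⁴)(+1.38) = -1.4 × 10⁻³ → UNSTABLE
  75–125 m: −αΔT+βΔS = −(2.4 × 10⁻⁴)(-6.5)+(8.2 × 10⁻⁴)(-1.61) = 2.4 × 10⁻⁴ → stable
  125–213 m: −αΔT+βΔS = −(2.4 × 10⁻⁴)(-3.0)+(8.2 × 10⁻⁴)(+1.83) = 2.2 × 10⁻³ → stable
The 17–75 m interval has Δρ < 0: lighter water underlies denser water.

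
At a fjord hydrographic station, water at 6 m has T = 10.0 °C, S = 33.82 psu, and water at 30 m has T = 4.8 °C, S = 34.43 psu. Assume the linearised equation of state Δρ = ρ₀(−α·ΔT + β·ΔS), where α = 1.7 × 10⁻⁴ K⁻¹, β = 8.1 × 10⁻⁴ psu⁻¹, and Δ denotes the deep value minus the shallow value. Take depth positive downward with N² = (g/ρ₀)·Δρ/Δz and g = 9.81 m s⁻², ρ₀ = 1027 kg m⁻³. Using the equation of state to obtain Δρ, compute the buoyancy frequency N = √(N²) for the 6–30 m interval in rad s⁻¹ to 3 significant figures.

0.0237 rad s⁻¹

ΔT = -5.2 K, ΔS = +0.61 psu (deep − shallow).
Δρ/ρ₀ = −αΔT + βΔS = 8.84 × 10⁻⁴ + 4.941 × 10⁻⁴ = 1.3781 × 10⁻³, so Δρ ≈ 1.415 kg m⁻³.
N² = (g/ρ₀)·Δρ/Δz = g·(Δρ/ρ₀)/Δz = 9.81 × 1.3781 × 10⁻³ / 24 = 5.6330 × 10⁻⁴ s⁻².
N = √(5.6330 × 10⁻⁴) = 0.023734 rad s⁻¹ ≈ 0.0237 rad s⁻¹.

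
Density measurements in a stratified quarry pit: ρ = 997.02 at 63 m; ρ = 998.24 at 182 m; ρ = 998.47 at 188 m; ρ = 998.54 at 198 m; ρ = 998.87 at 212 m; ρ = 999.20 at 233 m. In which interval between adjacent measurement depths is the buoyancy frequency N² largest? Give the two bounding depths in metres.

Compute the density gradient over each adjacent pair:
  63–182 m: Δρ/Δz = 1.22/119 = 0.010 kg m⁻⁴
  182–188 m: Δρ/Δz = 0.23/6 = 0.038 kg m⁻⁴
  188–198 m: Δρ/Δz = 0.07/10 = 7.0 × 10⁻³ kg m⁻⁴
  198–212 m: Δρ/Δz = 0.33/14 = 0.024 kg m⁻⁴
  212–233 m: Δρ/Δz = 0.33/21 = 0.016 kg m⁻⁴
The largest gradient is in the 182–188 m interval — the pycnocline.

182–188 m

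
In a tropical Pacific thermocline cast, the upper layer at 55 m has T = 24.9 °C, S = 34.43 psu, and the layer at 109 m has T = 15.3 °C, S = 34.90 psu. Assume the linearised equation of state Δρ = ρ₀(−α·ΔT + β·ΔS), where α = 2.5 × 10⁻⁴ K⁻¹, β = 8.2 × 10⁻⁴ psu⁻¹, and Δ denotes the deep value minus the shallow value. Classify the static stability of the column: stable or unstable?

ΔT = 15.3 − 24.9 = -9.6 K and ΔS = 34.90 − 34.43 = +0.47 psu (deep − shallow).
−αΔT = 2.40 × 10⁻³; βΔS = 3.854 × 10⁻⁴; sum Δρ/ρ₀ = 2.7854 × 10⁻³.
Δρ/ρ₀ > 0, so Δρ > 0: deeper water is denser → statically stable.

stable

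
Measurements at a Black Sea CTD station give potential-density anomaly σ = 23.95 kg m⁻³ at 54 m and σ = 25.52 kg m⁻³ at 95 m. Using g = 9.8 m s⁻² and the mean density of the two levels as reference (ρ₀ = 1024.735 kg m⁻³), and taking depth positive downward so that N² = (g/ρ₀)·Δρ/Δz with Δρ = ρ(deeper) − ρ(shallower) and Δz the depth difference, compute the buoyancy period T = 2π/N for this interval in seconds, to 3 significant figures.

328 s

Δρ = 1025.52 − 1023.95 = 1.57 kg m⁻³ over Δz = 95 − 54 = 41 m.
N² = (9.8/1024.735) × (1.57/41) = 3.6621 × 10⁻⁴ s⁻².
N = √(3.6621 × 10⁻⁴) = 0.019137 rad s⁻¹, so T = 2π/N = 328.33 s ≈ 328 s.
Since Δρ > 0 the layer is stably stratified.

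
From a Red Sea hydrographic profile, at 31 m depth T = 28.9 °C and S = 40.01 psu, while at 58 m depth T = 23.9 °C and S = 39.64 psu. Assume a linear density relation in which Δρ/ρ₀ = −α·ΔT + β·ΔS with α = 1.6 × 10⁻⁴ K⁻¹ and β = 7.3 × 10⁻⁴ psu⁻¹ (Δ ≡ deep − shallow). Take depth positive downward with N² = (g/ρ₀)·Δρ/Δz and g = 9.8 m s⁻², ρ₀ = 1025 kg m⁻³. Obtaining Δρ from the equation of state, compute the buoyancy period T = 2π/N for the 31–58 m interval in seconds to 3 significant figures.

ΔT = -5.0 K, ΔS = -0.37 psu (deep − shallow).
Δρ/ρ₀ = −αΔT + βΔS = 8.00 × 10⁻⁴ − 2.701 × 10⁻⁴ = 5.299 × 10⁻⁴, so Δρ ≈ 0.5431 kg m⁻³.
N² = (g/ρ₀)·Δρ/Δz = g·(Δρ/ρ₀)/Δz = 9.8 × 5.299 × 10⁻⁴ / 27 = 1.9233 × 10⁻⁴ s⁻².
N = √(1.9233 × 10⁻⁴) = 0.013868 rad s⁻¹ → T = 2π/N = 453.07 s ≈ 453 s.

453 s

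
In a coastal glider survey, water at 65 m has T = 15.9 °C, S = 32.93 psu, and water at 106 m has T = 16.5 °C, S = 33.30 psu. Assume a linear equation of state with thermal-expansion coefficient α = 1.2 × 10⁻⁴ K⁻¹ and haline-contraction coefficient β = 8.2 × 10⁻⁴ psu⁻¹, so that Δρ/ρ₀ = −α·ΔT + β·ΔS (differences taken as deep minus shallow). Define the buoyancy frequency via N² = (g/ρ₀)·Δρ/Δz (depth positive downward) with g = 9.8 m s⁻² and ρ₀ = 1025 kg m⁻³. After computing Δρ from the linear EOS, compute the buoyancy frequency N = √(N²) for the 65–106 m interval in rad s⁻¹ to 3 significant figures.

ΔT = +0.6 K, ΔS = +0.37 psu (deep − shallow).
Δρ/ρ₀ = −αΔT + βΔS = -7.20 × 10⁻⁵ + 3.034 × 10⁻⁴ = 2.314 × 10⁻⁴, so Δρ ≈ 0.2372 kg m⁻³.
N² = (g/ρ₀)·Δρ/Δz = g·(Δρ/ρ₀)/Δz = 9.8 × 2.314 × 10⁻⁴ / 41 = 5.5310 × 10⁻⁵ s⁻².
N = √(5.5310 × 10⁻⁵) = 7.4371 × 10⁻³ rad s⁻¹ ≈ 7.44 × 10⁻³ rad s⁻¹.

7.44 × 10⁻³ rad s⁻¹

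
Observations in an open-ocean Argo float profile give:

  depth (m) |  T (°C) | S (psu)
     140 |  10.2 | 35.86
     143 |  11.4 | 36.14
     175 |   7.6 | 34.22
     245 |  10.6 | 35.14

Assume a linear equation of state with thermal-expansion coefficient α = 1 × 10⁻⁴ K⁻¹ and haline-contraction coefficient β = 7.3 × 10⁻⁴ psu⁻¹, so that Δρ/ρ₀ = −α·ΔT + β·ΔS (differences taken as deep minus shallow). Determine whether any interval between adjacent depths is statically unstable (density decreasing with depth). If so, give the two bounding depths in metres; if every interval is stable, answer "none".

Evaluate Δρ/ρ₀ = −αΔT + βΔS across each adjacent pair:
  140–143 m: −αΔT+βΔS = −(1 × 10⁻⁴)(+1.2)+(7.3 × 10⁻⁴)(+0.28) = 8.4 × 10⁻⁵ → stable
  143–175 m: −αΔT+βΔS = −(1 × 10⁻⁴)(-3.8)+(7.3 × 10⁻⁴)(-1.92) = -1.0 × 10⁻³ → UNSTABLE
  175–245 m: −αΔT+βΔS = −(1 × 10⁻⁴)(+3.0)+(7.3 × 10⁻⁴)(+0.92) = 3.7 × 10⁻⁴ → stable
The 143–175 m interval has Δρ < 0: lighter water underlies denser water.

143–175 m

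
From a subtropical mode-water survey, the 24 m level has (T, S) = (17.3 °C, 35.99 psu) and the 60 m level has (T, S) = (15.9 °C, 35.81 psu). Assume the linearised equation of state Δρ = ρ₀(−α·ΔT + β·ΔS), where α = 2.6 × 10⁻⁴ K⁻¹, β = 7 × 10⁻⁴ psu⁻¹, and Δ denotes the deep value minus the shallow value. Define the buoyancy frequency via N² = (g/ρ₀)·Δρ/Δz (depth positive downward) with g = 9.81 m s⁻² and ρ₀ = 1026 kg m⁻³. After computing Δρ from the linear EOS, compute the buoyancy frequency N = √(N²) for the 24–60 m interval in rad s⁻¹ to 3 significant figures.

ΔT = -1.4 K, ΔS = -0.18 psu (deep − shallow).
Δρ/ρ₀ = −αΔT + βΔS = 3.64 × 10⁻⁴ − 1.26 × 10⁻⁴ = 2.38 × 10⁻⁴, so Δρ ≈ 0.2442 kg m⁻³.
N² = (g/ρ₀)·Δρ/Δz = g·(Δρ/ρ₀)/Δz = 9.81 × 2.38 × 10⁻⁴ / 36 = 6.4855 × 10⁻⁵ s⁻².
N = √(6.4855 × 10⁻⁵) = 8.0533 × 10⁻³ rad s⁻¹ ≈ 8.05 × 10⁻³ rad s⁻¹.

8.05 × 10⁻³ rad s⁻¹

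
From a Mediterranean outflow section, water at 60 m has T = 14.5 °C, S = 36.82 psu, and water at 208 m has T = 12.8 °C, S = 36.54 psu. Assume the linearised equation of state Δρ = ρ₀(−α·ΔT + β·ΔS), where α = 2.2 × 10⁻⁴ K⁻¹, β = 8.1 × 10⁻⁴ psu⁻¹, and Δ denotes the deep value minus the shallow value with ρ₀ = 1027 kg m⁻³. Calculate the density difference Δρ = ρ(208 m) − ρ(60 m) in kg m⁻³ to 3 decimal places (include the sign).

ΔT = -1.7 K, ΔS = -0.28 psu (deep − shallow).
Δρ/ρ₀ = −(2.2 × 10⁻⁴)(-1.7) + (8.1 × 10⁻⁴)(-0.28) = 1.472 × 10⁻⁴.
Δρ = 1027 × (1.472 × 10⁻⁴) = +0.151 kg m⁻³.
Positive Δρ: denser below, stable.

+0.151 kg m⁻³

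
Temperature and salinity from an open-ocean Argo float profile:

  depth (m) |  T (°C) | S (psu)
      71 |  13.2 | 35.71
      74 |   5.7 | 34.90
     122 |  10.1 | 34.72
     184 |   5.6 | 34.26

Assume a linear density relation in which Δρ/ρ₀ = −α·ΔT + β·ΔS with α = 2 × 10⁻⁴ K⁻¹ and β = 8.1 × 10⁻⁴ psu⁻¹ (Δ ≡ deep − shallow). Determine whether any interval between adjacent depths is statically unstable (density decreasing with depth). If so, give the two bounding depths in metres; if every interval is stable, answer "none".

Evaluate Δρ/ρ₀ = −αΔT + βΔS across each adjacent pair:
  71–74 m: −αΔT+βΔS = −(2 × 10⁻⁴)(-7.5)+(8.1 × 10⁻⁴)(-0.81) = 8.4 × 10⁻⁴ → stable
  74–122 m: −αΔT+βΔS = −(2 × 10⁻⁴)(+4.4)+(8.1 × 10⁻⁴)(-0.18) = -1.0 × 10⁻³ → UNSTABLE
  122–184 m: −αΔT+βΔS = −(2 × 10⁻⁴)(-4.5)+(8.1 × 10⁻⁴)(-0.46) = 5.3 × 10⁻⁴ → stable
The 74–122 m interval has Δρ < 0: lighter water underlies denser water.

74–122 m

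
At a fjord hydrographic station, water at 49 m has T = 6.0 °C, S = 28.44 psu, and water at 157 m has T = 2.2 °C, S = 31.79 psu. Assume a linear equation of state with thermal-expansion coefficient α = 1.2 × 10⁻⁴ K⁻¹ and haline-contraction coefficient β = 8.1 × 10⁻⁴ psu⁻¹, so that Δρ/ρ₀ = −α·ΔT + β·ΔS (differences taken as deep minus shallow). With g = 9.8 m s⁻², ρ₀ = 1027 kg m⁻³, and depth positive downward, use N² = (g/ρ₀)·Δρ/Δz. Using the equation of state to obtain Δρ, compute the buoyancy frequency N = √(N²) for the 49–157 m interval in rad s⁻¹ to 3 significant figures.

0.0170 rad s⁻¹

ΔT = -3.8 K, ΔS = +3.35 psu (deep − shallow).
Δρ/ρ₀ = −αΔT + βΔS = 4.56 × 10⁻⁴ + 2.7135 × 10⁻³ = 3.1695 × 10⁻³, so Δρ ≈ 3.255 kg m⁻³.
N² = (g/ρ₀)·Δρ/Δz = g·(Δρ/ρ₀)/Δz = 9.8 × 3.1695 × 10⁻³ / 108 = 2.8760 × 10⁻⁴ s⁻².
N = √(2.8760 × 10⁻⁴) = 0.016959 rad s⁻¹ ≈ 0.0170 rad s⁻¹.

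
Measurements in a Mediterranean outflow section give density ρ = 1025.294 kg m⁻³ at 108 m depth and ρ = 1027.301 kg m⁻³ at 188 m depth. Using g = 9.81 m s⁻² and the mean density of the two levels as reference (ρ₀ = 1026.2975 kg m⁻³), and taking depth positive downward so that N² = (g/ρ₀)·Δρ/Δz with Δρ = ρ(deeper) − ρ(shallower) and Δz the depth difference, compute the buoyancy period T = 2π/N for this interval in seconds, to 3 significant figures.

406 s

Δρ = 1027.301 − 1025.294 = 2.007 kg m⁻³ over Δz = 188 − 108 = 80 m.
N² = (9.81/1026.2975) × (2.007/80) = 2.3980 × 10⁻⁴ s⁻².
N = √(2.3980 × 10⁻⁴) = 0.015485 rad s⁻¹, so T = 2π/N = 405.76 s ≈ 406 s.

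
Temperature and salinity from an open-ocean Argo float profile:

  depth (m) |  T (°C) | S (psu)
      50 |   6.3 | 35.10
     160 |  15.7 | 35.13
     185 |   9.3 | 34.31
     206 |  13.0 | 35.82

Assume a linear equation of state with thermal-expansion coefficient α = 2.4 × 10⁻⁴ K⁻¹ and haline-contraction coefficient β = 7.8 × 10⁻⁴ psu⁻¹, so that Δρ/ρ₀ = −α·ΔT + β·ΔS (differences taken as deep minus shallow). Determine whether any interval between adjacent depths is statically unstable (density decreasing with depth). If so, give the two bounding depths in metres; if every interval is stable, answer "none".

50–160 m

Evaluate Δρ/ρ₀ = −αΔT + βΔS across each adjacent pair:
  50–160 m: −αΔT+βΔS = −(2.4 × 10⁻⁴)(+9.4)+(7.8 × 10⁻⁴)(+0.03) = -2.2 × 10⁻³ → UNSTABLE
  160–185 m: −αΔT+βΔS = −(2.4 × 10⁻⁴)(-6.4)+(7.8 × 10⁻⁴)(-0.82) = 9.0 × 10⁻⁴ → stable
  185–206 m: −αΔT+βΔS = −(2.4 × 10⁻⁴)(+3.7)+(7.8 × 10⁻⁴)(+1.51) = 2.9 × 10⁻⁴ → stable
The 50–160 m interval has Δρ < 0: lighter water underlies denser water.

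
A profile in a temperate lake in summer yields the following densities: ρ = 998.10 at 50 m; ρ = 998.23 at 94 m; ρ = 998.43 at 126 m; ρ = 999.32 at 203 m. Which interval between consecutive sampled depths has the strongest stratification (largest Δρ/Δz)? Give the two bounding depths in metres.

Compute the density gradient over each adjacent pair:
  50–94 m: Δρ/Δz = 0.13/44 = 3.0 × 10⁻³ kg m⁻⁴
  94–126 m: Δρ/Δz = 0.20/32 = 6.3 × 10⁻³ kg m⁻⁴
  126–203 m: Δρ/Δz = 0.89/77 = 0.012 kg m⁻⁴
The largest gradient is in the 126–203 m interval — the pycnocline.

126–203 m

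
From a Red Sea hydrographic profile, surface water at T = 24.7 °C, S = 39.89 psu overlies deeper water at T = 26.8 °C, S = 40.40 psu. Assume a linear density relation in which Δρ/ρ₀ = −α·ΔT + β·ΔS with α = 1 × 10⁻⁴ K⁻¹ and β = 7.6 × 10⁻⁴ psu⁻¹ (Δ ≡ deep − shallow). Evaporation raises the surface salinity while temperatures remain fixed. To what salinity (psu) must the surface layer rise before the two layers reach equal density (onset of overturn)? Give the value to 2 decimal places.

Neutral buoyancy requires −α(T_deep − T_surf) + β(S_deep − S_surf′) = 0.
S_surf′ = S_deep − (α/β)·ΔT = 40.40 − (1 × 10⁻⁴/7.6 × 10⁻⁴)·(+2.1) = 40.1237 psu.
Increase required: 40.1237 − 39.89 = 0.2337 psu.

40.12 psu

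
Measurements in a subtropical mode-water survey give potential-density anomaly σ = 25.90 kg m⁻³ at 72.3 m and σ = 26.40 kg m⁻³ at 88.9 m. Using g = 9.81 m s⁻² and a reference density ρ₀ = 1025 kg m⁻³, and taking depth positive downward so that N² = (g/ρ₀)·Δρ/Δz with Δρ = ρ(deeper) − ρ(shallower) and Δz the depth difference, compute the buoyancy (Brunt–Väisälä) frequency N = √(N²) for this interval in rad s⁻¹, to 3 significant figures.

0.0170 rad s⁻¹

Δρ = 1026.40 − 1025.90 = 0.50 kg m⁻³ over Δz = 88.9 − 72.3 = 16.6 m.
N² = (9.81/1025) × (0.50/16.6) = 2.8828 × 10⁻⁴ s⁻².
N = √(2.8828 × 10⁻⁴) = 0.016979 rad s⁻¹ ≈ 0.0170 rad s⁻¹.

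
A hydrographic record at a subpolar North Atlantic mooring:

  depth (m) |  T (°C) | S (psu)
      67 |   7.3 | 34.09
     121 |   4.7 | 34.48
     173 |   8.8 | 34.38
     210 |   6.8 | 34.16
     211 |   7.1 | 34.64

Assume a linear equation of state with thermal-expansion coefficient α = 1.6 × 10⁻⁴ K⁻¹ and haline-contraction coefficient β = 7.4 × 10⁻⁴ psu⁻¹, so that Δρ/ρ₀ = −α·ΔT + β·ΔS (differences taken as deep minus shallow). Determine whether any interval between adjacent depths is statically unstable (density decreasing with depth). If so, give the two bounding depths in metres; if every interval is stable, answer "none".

Evaluate Δρ/ρ₀ = −αΔT + βΔS across each adjacent pair:
  67–121 m: −αΔT+βΔS = −(1.6 × 10⁻⁴)(-2.6)+(7.4 × 10⁻⁴)(+0.39) = 7.0 × 10⁻⁴ → stable
  121–173 m: −αΔT+βΔS = −(1.6 × 10⁻⁴)(+4.1)+(7.4 × 10⁻⁴)(-0.10) = -7.3 × 10⁻⁴ → UNSTABLE
  173–210 m: −αΔT+βΔS = −(1.6 × 10⁻⁴)(-2.0)+(7.4 × 10⁻⁴)(-0.22) = 1.6 × 10⁻⁴ → stable
  210–211 m: −αΔT+βΔS = −(1.6 × 10⁻⁴)(+0.3)+(7.4 × 10⁻⁴)(+0.48) = 3.1 × 10⁻⁴ → stable
The 121–173 m interval has Δρ < 0: lighter water underlies denser water.

121–173 m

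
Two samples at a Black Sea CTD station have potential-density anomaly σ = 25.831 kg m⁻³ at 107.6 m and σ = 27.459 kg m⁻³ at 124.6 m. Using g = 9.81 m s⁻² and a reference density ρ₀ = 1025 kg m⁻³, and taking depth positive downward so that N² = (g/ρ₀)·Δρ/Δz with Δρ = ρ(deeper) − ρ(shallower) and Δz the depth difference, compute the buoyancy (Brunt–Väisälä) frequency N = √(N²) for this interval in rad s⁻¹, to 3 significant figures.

0.0303 rad s⁻¹

Δρ = 1027.459 − 1025.831 = 1.628 kg m⁻³ over Δz = 124.6 − 107.6 = 17 m.
N² = (9.81/1025) × (1.628/17) = 9.1654 × 10⁻⁴ s⁻².
N = √(9.1654 × 10⁻⁴) = 0.030274 rad s⁻¹ ≈ 0.0303 rad s⁻¹.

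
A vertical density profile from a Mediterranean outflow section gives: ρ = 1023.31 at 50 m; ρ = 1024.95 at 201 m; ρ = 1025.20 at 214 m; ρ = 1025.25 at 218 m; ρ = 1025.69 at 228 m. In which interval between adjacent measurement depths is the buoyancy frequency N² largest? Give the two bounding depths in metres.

218–228 m

Compute the density gradient over each adjacent pair:
  50–201 m: Δρ/Δz = 1.64/151 = 0.011 kg m⁻⁴
  201–214 m: Δρ/Δz = 0.25/13 = 0.019 kg m⁻⁴
  214–218 m: Δρ/Δz = 0.05/4 = 0.013 kg m⁻⁴
  218–228 m: Δρ/Δz = 0.44/10 = 0.044 kg m⁻⁴
The largest gradient is in the 218–228 m interval — the pycnocline.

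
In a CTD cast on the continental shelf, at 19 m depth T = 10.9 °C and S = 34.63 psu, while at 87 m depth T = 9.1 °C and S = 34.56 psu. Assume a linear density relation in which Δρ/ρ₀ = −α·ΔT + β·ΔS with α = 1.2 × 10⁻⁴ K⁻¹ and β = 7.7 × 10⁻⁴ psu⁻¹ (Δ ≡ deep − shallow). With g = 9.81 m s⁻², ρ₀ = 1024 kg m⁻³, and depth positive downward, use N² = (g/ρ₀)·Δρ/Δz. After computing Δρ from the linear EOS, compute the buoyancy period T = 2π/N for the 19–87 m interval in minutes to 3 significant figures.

21.7 min

ΔT = -1.8 K, ΔS = -0.07 psu (deep − shallow).
Δρ/ρ₀ = −αΔT + βΔS = 2.16 × 10⁻⁴ − 5.39 × 10⁻⁵ = 1.621 × 10⁻⁴, so Δρ ≈ 0.1660 kg m⁻³.
N² = (g/ρ₀)·Δρ/Δz = g·(Δρ/ρ₀)/Δz = 9.81 × 1.621 × 10⁻⁴ / 68 = 2.3385 × 10⁻⁵ s⁻².
N = √(2.3385 × 10⁻⁵) = 4.8358 × 10⁻³ rad s⁻¹ → T = 2π/N = 1.2993 × 10³ s = 21.655 min ≈ 21.7 min.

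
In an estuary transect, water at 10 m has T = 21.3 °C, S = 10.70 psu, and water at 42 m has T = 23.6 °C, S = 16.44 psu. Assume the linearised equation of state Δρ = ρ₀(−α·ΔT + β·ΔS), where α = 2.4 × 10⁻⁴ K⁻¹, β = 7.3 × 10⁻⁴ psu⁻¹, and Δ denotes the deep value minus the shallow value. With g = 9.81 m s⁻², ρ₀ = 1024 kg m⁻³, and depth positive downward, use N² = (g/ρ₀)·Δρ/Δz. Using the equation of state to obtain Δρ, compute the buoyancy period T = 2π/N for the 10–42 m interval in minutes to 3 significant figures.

3.14 min

ΔT = +2.3 K, ΔS = +5.74 psu (deep − shallow).
Δρ/ρ₀ = −αΔT + βΔS = -5.52 × 10⁻⁴ + 4.1902 × 10⁻³ = 3.6382 × 10⁻³, so Δρ ≈ 3.726 kg m⁻³.
N² = (g/ρ₀)·Δρ/Δz = g·(Δρ/ρ₀)/Δz = 9.81 × 3.6382 × 10⁻³ / 32 = 1.1153 × 10⁻³ s⁻².
N = √(1.1153 × 10⁻³) = 0.033396 rad s⁻¹ → T = 2π/N = 188.14 s = 3.1357 min ≈ 3.14 min.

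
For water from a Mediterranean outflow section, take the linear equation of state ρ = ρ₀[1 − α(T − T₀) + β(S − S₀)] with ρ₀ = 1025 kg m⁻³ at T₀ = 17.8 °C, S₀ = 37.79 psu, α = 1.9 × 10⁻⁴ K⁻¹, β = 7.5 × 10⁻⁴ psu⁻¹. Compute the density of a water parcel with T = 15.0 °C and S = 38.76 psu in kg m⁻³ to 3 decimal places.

T − T₀ = -2.8 K, S − S₀ = +0.97 psu.
Bracket = 1 − α·(-2.8) + β·(+0.97) = 1 + (1.2595 × 10⁻³) = 1.0012595.
ρ = 1025 × 1.0012595 = 1026.291 kg m⁻³.

1026.291 kg m⁻³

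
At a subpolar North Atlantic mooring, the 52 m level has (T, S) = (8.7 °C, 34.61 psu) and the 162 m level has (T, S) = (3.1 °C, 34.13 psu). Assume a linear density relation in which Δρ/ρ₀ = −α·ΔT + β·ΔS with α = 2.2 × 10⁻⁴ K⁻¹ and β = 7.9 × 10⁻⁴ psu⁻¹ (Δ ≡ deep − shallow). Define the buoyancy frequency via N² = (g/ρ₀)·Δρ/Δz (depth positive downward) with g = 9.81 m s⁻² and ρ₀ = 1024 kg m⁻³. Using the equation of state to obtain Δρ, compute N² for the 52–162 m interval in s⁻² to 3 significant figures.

ΔT = -5.6 K, ΔS = -0.48 psu (deep − shallow).
Δρ/ρ₀ = −αΔT + βΔS = 1.232 × 10⁻³ − 3.792 × 10⁻⁴ = 8.528 × 10⁻⁴, so Δρ ≈ 0.8733 kg m⁻³.
N² = (g/ρ₀)·Δρ/Δz = g·(Δρ/ρ₀)/Δz = 9.81 × 8.528 × 10⁻⁴ / 110 = 7.6054 × 10⁻⁵ s⁻² ≈ 7.61 × 10⁻⁵ s⁻².

7.61 × 10⁻⁵ s⁻²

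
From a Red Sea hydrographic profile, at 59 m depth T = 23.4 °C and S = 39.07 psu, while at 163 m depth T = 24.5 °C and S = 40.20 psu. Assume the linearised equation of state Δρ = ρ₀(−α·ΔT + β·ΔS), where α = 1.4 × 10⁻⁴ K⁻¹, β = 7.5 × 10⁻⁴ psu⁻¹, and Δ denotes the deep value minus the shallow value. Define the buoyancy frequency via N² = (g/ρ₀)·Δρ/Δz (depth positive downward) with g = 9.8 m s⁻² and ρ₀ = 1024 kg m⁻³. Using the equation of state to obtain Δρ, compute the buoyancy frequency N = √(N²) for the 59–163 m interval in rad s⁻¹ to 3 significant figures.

ΔT = +1.1 K, ΔS = +1.13 psu (deep − shallow).
Δρ/ρ₀ = −αΔT + βΔS = -1.54 × 10⁻⁴ + 8.475 × 10⁻⁴ = 6.935 × 10⁻⁴, so Δρ ≈ 0.7101 kg m⁻³.
N² = (g/ρ₀)·Δρ/Δz = g·(Δρ/ρ₀)/Δz = 9.8 × 6.935 × 10⁻⁴ / 104 = 6.5349 × 10⁻⁵ s⁻².
N = √(6.5349 × 10⁻⁵) = 8.0839 × 10⁻³ rad s⁻¹ ≈ 8.08 × 10⁻³ rad s⁻¹.

8.08 × 10⁻³ rad s⁻¹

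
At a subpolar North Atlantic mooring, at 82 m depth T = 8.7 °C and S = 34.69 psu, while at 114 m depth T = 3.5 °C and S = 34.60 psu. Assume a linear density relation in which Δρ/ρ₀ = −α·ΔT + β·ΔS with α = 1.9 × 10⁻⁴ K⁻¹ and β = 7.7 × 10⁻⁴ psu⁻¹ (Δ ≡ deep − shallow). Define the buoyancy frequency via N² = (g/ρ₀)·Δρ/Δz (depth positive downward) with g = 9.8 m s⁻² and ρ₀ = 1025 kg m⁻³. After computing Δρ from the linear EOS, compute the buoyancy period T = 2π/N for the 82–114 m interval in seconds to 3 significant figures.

ΔT = -5.2 K, ΔS = -0.09 psu (deep − shallow).
Δρ/ρ₀ = −αΔT + βΔS = 9.88 × 10⁻⁴ − 6.93 × 10⁻⁵ = 9.187 × 10⁻⁴, so Δρ ≈ 0.9417 kg m⁻³.
N² = (g/ρ₀)·Δρ/Δz = g·(Δρ/ρ₀)/Δz = 9.8 × 9.187 × 10⁻⁴ / 32 = 2.8135 × 10⁻⁴ s⁻².
N = √(2.8135 × 10⁻⁴) = 0.016773 rad s⁻¹ → T = 2π/N = 374.60 s ≈ 375 s.

375 s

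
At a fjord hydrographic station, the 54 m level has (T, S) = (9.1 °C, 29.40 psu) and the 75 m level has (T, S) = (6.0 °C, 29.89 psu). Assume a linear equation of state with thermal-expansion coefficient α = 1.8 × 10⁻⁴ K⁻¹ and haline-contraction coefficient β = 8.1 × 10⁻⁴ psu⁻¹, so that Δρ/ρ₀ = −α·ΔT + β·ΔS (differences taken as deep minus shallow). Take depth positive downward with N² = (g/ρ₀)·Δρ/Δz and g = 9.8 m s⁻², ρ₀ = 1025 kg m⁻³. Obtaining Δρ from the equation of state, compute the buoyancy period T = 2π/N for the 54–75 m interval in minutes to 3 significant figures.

ΔT = -3.1 K, ΔS = +0.49 psu (deep − shallow).
Δρ/ρ₀ = −αΔT + βΔS = 5.58 × 10⁻⁴ + 3.969 × 10⁻⁴ = 9.549 × 10⁻⁴, so Δρ ≈ 0.9788 kg m⁻³.
N² = (g/ρ₀)·Δρ/Δz = g·(Δρ/ρ₀)/Δz = 9.8 × 9.549 × 10⁻⁴ / 21 = 4.4562 × 10⁻⁴ s⁻².
N = √(4.4562 × 10⁻⁴) = 0.021110 rad s⁻¹ → T = 2π/N = 297.64 s = 4.9607 min ≈ 4.96 min.

4.96 min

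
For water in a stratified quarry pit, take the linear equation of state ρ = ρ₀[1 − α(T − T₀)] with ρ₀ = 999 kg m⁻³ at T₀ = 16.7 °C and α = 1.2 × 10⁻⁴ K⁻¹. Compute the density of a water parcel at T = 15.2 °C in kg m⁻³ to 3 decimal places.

T − T₀ = -1.5 K.
Bracket = 1 − α·(-1.5) = 1 + (1.80 × 10⁻⁴) = 1.0001800.
ρ = 999 × 1.0001800 = 999.180 kg m⁻³.

999.180 kg m⁻³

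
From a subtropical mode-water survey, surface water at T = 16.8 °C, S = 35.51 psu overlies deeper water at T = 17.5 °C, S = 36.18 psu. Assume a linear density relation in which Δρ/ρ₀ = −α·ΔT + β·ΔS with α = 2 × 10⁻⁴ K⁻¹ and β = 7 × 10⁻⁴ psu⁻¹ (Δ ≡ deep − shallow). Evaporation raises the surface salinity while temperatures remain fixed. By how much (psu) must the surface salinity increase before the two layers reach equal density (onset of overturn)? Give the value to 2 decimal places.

Neutral buoyancy requires −α(T_deep − T_surf) + β(S_deep − S_surf′) = 0.
S_surf′ = S_deep − (α/β)·ΔT = 36.18 − (2 × 10⁻⁴/7 × 10⁻⁴)·(+0.7) = 35.9800 psu.
Increase required: 35.9800 − 35.51 = 0.4700 psu.

0.47 psu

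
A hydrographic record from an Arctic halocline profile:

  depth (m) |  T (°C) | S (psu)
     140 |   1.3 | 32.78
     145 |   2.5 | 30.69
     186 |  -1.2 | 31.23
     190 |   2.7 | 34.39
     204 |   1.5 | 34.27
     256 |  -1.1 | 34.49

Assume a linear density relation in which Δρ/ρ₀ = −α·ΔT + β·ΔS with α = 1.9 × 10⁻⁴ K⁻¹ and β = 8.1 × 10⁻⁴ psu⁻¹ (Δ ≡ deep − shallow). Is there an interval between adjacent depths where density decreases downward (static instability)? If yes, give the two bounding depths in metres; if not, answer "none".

140–145 m

Evaluate Δρ/ρ₀ = −αΔT + βΔS across each adjacent pair:
  140–145 m: −αΔT+βΔS = −(1.9 × 10⁻⁴)(+1.2)+(8.1 × 10⁻⁴)(-2.09) = -1.9 × 10⁻³ → UNSTABLE
  145–186 m: −αΔT+βΔS = −(1.9 × 10⁻⁴)(-3.7)+(8.1 × 10⁻⁴)(+0.54) = 1.1 × 10⁻³ → stable
  186–190 m: −αΔT+βΔS = −(1.9 × 10⁻⁴)(+3.9)+(8.1 × 10⁻⁴)(+3.16) = 1.8 × 10⁻³ → stable
  190–204 m: −αΔT+βΔS = −(1.9 × 10⁻⁴)(-1.2)+(8.1 × 10⁻⁴)(-0.12) = 1.3 × 10⁻⁴ → stable
  204–256 m: −αΔT+βΔS = −(1.9 × 10⁻⁴)(-2.6)+(8.1 × 10⁻⁴)(+0.22) = 6.7 × 10⁻⁴ → stable
The 140–145 m interval has Δρ < 0: lighter water underlies denser water.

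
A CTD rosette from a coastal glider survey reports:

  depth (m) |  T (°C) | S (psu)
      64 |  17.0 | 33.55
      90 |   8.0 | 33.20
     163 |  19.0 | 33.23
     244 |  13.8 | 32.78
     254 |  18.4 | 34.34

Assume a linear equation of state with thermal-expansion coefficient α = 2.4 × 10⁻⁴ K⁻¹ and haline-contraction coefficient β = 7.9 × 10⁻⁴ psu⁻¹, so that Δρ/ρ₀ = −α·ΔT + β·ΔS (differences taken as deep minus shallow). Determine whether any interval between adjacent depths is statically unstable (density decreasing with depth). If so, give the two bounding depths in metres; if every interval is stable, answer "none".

90–163 m

Evaluate Δρ/ρ₀ = −αΔT + βΔS across each adjacent pair:
  64–90 m: −αΔT+βΔS = −(2.4 × 10⁻⁴)(-9.0)+(7.9 × 10⁻⁴)(-0.35) = 1.9 × 10⁻³ → stable
  90–163 m: −αΔT+βΔS = −(2.4 × 10⁻⁴)(+11.0)+(7.9 × 10⁻⁴)(+0.03) = -2.6 × 10⁻³ → UNSTABLE
  163–244 m: −αΔT+βΔS = −(2.4 × 10⁻⁴)(-5.2)+(7.9 × 10⁻⁴)(-0.45) = 8.9 × 10⁻⁴ → stable
  244–254 m: −αΔT+βΔS = −(2.4 × 10⁻⁴)(+4.6)+(7.9 × 10⁻⁴)(+1.56) = 1.3 × 10⁻⁴ → stable
The 90–163 m interval has Δρ < 0: lighter water underlies denser water.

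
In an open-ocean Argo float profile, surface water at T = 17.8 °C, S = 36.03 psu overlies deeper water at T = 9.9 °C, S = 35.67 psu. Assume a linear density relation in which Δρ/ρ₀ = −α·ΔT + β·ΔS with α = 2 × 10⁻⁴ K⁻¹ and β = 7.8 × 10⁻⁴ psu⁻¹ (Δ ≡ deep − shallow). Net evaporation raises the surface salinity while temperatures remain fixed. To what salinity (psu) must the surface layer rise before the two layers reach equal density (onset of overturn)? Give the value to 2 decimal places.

37.70 psu

Neutral buoyancy requires −α(T_deep − T_surf) + β(S_deep − S_surf′) = 0.
S_surf′ = S_deep − (α/β)·ΔT = 35.67 − (2 × 10⁻⁴/7.8 × 10⁻⁴)·(-7.9) = 37.6956 psu.
Increase required: 37.6956 − 36.03 = 1.6656 psu.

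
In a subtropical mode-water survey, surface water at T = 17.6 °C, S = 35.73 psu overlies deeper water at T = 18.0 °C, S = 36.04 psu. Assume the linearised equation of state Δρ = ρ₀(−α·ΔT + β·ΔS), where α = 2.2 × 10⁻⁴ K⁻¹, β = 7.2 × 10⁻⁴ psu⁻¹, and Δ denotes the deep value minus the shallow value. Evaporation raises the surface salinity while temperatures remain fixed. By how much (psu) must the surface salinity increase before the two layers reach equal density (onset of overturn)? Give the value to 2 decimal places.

Neutral buoyancy requires −α(T_deep − T_surf) + β(S_deep − S_surf′) = 0.
S_surf′ = S_deep − (α/β)·ΔT = 36.04 − (2.2 × 10⁻⁴/7.2 × 10⁻⁴)·(+0.4) = 35.9178 psu.
Increase required: 35.9178 − 35.73 = 0.1878 psu.

0.19 psu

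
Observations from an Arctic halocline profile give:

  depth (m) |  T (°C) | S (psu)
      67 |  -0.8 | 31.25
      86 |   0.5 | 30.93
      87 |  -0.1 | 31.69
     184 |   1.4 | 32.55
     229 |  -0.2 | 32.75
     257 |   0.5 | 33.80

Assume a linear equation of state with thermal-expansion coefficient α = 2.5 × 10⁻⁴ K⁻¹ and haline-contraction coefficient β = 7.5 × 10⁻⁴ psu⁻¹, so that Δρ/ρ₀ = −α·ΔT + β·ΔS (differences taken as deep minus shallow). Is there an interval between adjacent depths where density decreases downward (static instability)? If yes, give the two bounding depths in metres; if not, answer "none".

67–86 m

Evaluate Δρ/ρ₀ = −αΔT + βΔS across each adjacent pair:
  67–86 m: −αΔT+βΔS = −(2.5 × 10⁻⁴)(+1.3)+(7.5 × 10⁻⁴)(-0.32) = -5.7 × 10⁻⁴ → UNSTABLE
  86–87 m: −αΔT+βΔS = −(2.5 × 10⁻⁴)(-0.6)+(7.5 × 10⁻⁴)(+0.76) = 7.2 × 10⁻⁴ → stable
  87–184 m: −αΔT+βΔS = −(2.5 × 10⁻⁴)(+1.5)+(7.5 × 10⁻⁴)(+0.86) = 2.7 × 10⁻⁴ → stable
  184–229 m: −αΔT+βΔS = −(2.5 × 10⁻⁴)(-1.6)+(7.5 × 10⁻⁴)(+0.20) = 5.5 × 10⁻⁴ → stable
  229–257 m: −αΔT+βΔS = −(2.5 × 10⁻⁴)(+0.7)+(7.5 × 10⁻⁴)(+1.05) = 6.1 × 10⁻⁴ → stable
The 67–86 m interval has Δρ < 0: lighter water underlies denser water.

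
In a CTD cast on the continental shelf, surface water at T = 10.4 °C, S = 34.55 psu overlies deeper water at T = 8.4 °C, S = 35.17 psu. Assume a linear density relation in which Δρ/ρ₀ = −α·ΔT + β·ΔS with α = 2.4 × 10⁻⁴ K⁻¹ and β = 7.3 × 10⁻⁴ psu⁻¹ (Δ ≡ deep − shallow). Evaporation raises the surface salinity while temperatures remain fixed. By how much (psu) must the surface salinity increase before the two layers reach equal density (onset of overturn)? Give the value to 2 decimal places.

Neutral buoyancy requires −α(T_deep − T_surf) + β(S_deep − S_surf′) = 0.
S_surf′ = S_deep − (α/β)·ΔT = 35.17 − (2.4 × 10⁻⁴/7.3 × 10⁻⁴)·(-2.0) = 35.8275 psu.
Increase required: 35.8275 − 34.55 = 1.2775 psu.

1.28 psu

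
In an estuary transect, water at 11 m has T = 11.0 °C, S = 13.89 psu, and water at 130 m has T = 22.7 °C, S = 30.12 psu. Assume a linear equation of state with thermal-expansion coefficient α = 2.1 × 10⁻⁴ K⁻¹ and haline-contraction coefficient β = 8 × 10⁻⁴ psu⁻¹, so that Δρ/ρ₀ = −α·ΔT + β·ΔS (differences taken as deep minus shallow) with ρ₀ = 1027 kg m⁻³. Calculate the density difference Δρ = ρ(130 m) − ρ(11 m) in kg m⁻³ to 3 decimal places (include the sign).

+10.811 kg m⁻³

ΔT = +11.7 K, ΔS = +16.23 psu (deep − shallow).
Δρ/ρ₀ = −(2.1 × 10⁻⁴)(+11.7) + (8 × 10⁻⁴)(+16.23) = 0.010527.
Δρ = 1027 × (0.010527) = +10.811 kg m⁻³.
Positive Δρ: denser below, stable.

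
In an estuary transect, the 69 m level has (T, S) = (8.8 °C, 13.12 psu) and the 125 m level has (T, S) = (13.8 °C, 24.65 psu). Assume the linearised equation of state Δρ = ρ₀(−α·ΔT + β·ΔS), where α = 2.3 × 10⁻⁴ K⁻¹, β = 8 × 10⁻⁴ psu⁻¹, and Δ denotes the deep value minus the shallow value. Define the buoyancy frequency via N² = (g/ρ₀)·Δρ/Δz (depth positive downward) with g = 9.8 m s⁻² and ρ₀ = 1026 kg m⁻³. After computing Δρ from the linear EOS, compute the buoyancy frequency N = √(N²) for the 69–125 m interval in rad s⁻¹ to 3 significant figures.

ΔT = +5.0 K, ΔS = +11.53 psu (deep − shallow).
Δρ/ρ₀ = −αΔT + βΔS = -1.15 × 10⁻³ + 9.224 × 10⁻³ = 8.074 × 10⁻³, so Δρ ≈ 8.284 kg m⁻³.
N² = (g/ρ₀)·Δρ/Δz = g·(Δρ/ρ₀)/Δz = 9.8 × 8.074 × 10⁻³ / 56 = 1.4130 × 10⁻³ s⁻².
N = √(1.4130 × 10⁻³) = 0.037590 rad s⁻¹ ≈ 0.0376 rad s⁻¹.

0.0376 rad s⁻¹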